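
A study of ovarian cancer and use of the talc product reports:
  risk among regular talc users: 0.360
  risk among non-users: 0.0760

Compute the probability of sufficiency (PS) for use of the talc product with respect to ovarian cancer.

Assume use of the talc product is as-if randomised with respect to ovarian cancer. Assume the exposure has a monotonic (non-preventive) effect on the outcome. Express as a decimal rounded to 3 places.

Let p₁ = 0.36, p₀ = 0.076.
Under exogeneity and monotonicity, PS = (p₁ − p₀) / (1 − p₀).
PS = (0.36 − 0.076) / (1 − 0.076) = 0.284 / 0.924 ≈ 0.3074

PS ≈ 0.307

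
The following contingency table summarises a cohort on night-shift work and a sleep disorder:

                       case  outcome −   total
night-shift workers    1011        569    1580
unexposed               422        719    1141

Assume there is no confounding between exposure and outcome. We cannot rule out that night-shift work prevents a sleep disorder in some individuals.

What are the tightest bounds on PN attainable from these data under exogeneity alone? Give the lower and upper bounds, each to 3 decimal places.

0.422 ≤ PN ≤ 0.985

p₁ = P(outcome | exposed) = 1011/1580 = 0.63987
p₀ = P(outcome | unexposed) = 422/1141 = 0.36985
Under exogeneity alone the bounds on PN are max{0,(p₁−p₀)/p₁} ≤ PN ≤ min{1,(1−p₀)/p₁}.
  lower = (p₁ − p₀)/p₁ = 0.27002 / 0.63987 ≈ 0.4220
  upper = min{1, (1 − p₀)/p₁} = 0.63015 / 0.63987 ≈ 0.9848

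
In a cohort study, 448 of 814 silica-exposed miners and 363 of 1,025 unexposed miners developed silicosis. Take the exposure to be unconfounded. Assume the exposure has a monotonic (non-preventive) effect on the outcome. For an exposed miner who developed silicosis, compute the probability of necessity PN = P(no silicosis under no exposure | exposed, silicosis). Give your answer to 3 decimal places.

PN ≈ 0.357

p₁ = P(outcome | exposed) = 448/814 = 0.55037
p₀ = P(outcome | unexposed) = 363/1025 = 0.35415
Under exogeneity and monotonicity, PN = (p₁ − p₀) / p₁.
PN = (0.55037 − 0.35415) / 0.55037 = 0.19622 / 0.55037 ≈ 0.3565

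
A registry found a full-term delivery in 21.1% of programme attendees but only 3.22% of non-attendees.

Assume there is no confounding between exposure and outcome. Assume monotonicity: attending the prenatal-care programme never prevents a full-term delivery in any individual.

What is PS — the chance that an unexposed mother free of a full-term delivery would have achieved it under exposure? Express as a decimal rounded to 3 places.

p₁ = 0.211, p₀ = 0.0322.
Under exogeneity and monotonicity, PS = (p₁ − p₀) / (1 − p₀).
PS = (0.211 − 0.0322) / (1 − 0.0322) = 0.1788 / 0.9678 ≈ 0.1847

PS ≈ 0.185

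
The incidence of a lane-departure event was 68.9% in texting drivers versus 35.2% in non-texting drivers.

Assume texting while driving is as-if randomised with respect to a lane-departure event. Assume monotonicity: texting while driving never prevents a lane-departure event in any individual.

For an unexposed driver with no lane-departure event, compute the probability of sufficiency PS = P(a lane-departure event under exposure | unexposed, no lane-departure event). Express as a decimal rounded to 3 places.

PS ≈ 0.520

p₁ = 0.689, p₀ = 0.352.
Under exogeneity and monotonicity, PS = (p₁ − p₀) / (1 − p₀).
PS = (0.689 − 0.352) / (1 − 0.352) = 0.337 / 0.648 ≈ 0.5201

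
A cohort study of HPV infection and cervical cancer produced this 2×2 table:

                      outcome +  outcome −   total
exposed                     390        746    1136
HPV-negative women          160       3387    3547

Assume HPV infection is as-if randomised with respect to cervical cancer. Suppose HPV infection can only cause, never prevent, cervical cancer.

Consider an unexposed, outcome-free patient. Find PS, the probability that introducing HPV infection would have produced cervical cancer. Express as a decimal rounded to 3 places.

PS ≈ 0.312

p₁ = P(outcome | exposed) = 390/1136 = 0.34331
p₀ = P(outcome | unexposed) = 160/3547 = 0.045109
Under exogeneity and monotonicity, PS = (p₁ − p₀)/(1 − p₀).
PS = (0.34331 − 0.045109) / 0.95489 ≈ 0.3123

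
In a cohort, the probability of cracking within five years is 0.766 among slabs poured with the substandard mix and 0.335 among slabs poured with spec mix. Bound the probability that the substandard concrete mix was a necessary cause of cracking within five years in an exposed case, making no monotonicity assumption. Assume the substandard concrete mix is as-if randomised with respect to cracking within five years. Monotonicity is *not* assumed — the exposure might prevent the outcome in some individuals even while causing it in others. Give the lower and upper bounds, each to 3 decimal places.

Let p₁ = 0.766, p₀ = 0.335.
Under exogeneity alone the bounds on PN are max{0,(p₁−p₀)/p₁} ≤ PN ≤ min{1,(1−p₀)/p₁}.
  lower = (p₁ − p₀)/p₁ = 0.431 / 0.766 ≈ 0.5627
  upper = min{1, (1 − p₀)/p₁} = 0.665 / 0.766 ≈ 0.8681

0.563 ≤ PN ≤ 0.868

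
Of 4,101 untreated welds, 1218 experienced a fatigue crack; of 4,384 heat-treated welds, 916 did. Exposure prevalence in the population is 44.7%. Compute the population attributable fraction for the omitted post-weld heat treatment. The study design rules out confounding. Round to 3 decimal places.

PAF ≈ 0.159

p₁ = P(outcome | exposed) = 1218/4101 = 0.297
p₀ = P(outcome | unexposed) = 916/4384 = 0.20894
Overall risk P(Y=1) = π·p₁ + (1−π)·p₀ = 0.447×0.297 + 0.553×0.20894 = 0.2483.
Under exogeneity, PAF = [P(Y=1) − p₀] / P(Y=1).
PAF = (0.2483 − 0.20894) / 0.2483 ≈ 0.1585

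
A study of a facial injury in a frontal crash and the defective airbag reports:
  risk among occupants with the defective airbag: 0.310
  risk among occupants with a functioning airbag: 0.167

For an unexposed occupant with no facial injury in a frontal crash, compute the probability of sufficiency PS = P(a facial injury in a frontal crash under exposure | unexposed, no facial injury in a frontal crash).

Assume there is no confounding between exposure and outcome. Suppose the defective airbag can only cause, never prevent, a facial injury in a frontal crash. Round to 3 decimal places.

PS ≈ 0.172

Let p₁ = 0.31, p₀ = 0.167.
Under exogeneity and monotonicity, PS = (p₁ − p₀) / (1 − p₀).
PS = (0.31 − 0.167) / (1 − 0.167) = 0.143 / 0.833 ≈ 0.1717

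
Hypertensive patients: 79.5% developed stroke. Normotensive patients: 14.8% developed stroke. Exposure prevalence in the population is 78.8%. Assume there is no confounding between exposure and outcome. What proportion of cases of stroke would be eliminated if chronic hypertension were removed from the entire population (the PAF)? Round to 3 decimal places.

PAF ≈ 0.775

p₁ = 0.795, p₀ = 0.148.
Overall risk P(Y=1) = π·p₁ + (1−π)·p₀ = 0.788×0.795 + 0.212×0.148 = 0.65784.
Under exogeneity, PAF = [P(Y=1) − p₀] / P(Y=1).
PAF = (0.65784 − 0.148) / 0.65784 ≈ 0.7750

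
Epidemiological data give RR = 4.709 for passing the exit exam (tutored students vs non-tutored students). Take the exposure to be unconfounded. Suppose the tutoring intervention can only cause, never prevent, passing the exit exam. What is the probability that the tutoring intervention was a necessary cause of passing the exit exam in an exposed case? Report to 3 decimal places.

Under exogeneity and monotonicity, PN = (RR − 1) / RR = 1 − 1/RR.
PN = (4.709 − 1) / 4.709 = 3.709 / 4.709 ≈ 0.7876

PN ≈ 0.788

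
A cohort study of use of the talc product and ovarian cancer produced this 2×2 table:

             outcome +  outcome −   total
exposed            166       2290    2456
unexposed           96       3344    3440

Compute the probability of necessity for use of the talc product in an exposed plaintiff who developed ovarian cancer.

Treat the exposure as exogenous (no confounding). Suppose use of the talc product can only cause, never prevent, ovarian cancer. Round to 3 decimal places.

PN ≈ 0.587

p₁ = P(outcome | exposed) = 166/2456 = 0.06759
p₀ = P(outcome | unexposed) = 96/3440 = 0.027907
Under exogeneity and monotonicity, PN = (p₁ − p₀) / p₁.
PN = (0.06759 − 0.027907) / 0.06759 = 0.039683 / 0.06759 ≈ 0.5871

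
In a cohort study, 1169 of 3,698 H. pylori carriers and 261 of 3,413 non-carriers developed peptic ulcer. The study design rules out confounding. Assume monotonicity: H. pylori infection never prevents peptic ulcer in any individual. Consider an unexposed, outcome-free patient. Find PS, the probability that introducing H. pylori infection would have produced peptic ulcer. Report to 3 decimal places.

p₁ = P(outcome | exposed) = 1169/3698 = 0.31612
p₀ = P(outcome | unexposed) = 261/3413 = 0.076472
Under exogeneity and monotonicity, PS = (p₁ − p₀) / (1 − p₀).
PS = (0.31612 − 0.076472) / (1 − 0.076472) = 0.23964 / 0.92353 ≈ 0.2595

PS ≈ 0.259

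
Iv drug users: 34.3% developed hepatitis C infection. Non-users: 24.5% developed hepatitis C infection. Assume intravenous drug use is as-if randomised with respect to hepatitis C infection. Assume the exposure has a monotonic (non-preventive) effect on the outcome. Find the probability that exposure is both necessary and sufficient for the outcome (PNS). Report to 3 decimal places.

p₁ = 0.343, p₀ = 0.245.
Under exogeneity and monotonicity, PNS = p₁ − p₀.
PNS = 0.343 − 0.245 = 0.098

PNS ≈ 0.098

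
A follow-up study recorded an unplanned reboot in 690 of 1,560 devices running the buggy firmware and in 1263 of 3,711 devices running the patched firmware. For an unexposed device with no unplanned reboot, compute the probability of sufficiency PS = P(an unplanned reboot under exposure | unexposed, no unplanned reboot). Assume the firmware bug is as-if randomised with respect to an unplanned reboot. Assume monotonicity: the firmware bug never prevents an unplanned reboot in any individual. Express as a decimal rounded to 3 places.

p₁ = P(outcome | exposed) = 690/1560 = 0.44231
p₀ = P(outcome | unexposed) = 1263/3711 = 0.34034
Under exogeneity and monotonicity, PS = (p₁ − p₀) / (1 − p₀).
PS = (0.44231 − 0.34034) / (1 − 0.34034) = 0.10197 / 0.65966 ≈ 0.1546

PS ≈ 0.155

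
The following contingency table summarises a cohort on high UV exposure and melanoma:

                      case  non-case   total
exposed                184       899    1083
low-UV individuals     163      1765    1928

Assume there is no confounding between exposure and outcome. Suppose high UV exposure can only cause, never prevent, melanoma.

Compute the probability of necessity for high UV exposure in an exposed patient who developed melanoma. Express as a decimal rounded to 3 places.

PN ≈ 0.502

p₁ = P(outcome | exposed) = 184/1083 = 0.1699
p₀ = P(outcome | unexposed) = 163/1928 = 0.084544
Under exogeneity and monotonicity, PN = (p₁ − p₀)/p₁.
PN = (0.1699 − 0.084544) / 0.1699 ≈ 0.5024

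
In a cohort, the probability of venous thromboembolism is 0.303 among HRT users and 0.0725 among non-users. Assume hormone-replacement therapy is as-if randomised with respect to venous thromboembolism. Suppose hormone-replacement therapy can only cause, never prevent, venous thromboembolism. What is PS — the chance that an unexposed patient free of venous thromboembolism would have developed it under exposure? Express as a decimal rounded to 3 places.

PS ≈ 0.249

Let p₁ = 0.303, p₀ = 0.0725.
Under exogeneity and monotonicity, PS = (p₁ − p₀) / (1 − p₀).
PS = (0.303 − 0.0725) / (1 − 0.0725) = 0.2305 / 0.9275 ≈ 0.2485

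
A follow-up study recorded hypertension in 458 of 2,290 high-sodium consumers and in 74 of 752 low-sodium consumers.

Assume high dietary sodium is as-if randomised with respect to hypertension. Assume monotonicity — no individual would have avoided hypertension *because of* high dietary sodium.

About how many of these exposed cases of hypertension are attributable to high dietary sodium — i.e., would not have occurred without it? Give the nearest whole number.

p₁ = P(outcome | exposed) = 458/2290 = 0.2
p₀ = P(outcome | unexposed) = 74/752 = 0.098404
PN = (p₁ − p₀)/p₁ = (0.2 − 0.098404) / 0.2 ≈ 0.50798.
Attributable cases ≈ PN × (exposed cases) = 0.50798 × 458 ≈ 232.65.

about 233 cases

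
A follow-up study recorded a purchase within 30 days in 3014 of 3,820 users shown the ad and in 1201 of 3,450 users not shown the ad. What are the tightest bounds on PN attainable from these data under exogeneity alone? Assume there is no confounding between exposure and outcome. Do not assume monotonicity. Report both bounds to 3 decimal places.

0.559 ≤ PN ≤ 0.826

p₁ = P(outcome | exposed) = 3014/3820 = 0.78901
p₀ = P(outcome | unexposed) = 1201/3450 = 0.34812
Under exogeneity alone the bounds on PN are max{0,(p₁−p₀)/p₁} ≤ PN ≤ min{1,(1−p₀)/p₁}.
  lower = (p₁ − p₀)/p₁ = 0.44089 / 0.78901 ≈ 0.5588
  upper = min{1, (1 − p₀)/p₁} = 0.65188 / 0.78901 ≈ 0.8262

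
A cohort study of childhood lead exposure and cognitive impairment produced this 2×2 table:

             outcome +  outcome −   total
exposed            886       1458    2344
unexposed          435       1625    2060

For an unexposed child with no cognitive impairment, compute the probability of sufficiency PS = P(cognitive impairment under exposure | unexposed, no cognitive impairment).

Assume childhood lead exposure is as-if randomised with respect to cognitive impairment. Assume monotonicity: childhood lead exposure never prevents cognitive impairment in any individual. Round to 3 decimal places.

p₁ = P(outcome | exposed) = 886/2344 = 0.37799
p₀ = P(outcome | unexposed) = 435/2060 = 0.21117
Under exogeneity and monotonicity, PS = (p₁ − p₀)/(1 − p₀).
PS = (0.37799 − 0.21117) / 0.78883 ≈ 0.2115

PS ≈ 0.211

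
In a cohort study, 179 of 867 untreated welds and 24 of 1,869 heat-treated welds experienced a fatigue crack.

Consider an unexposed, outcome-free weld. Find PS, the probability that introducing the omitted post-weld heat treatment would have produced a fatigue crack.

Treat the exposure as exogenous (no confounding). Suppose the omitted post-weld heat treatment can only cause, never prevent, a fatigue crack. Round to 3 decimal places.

p₁ = P(outcome | exposed) = 179/867 = 0.20646
p₀ = P(outcome | unexposed) = 24/1869 = 0.012841
Under exogeneity and monotonicity, PS = (p₁ − p₀) / (1 − p₀).
PS = (0.20646 − 0.012841) / (1 − 0.012841) = 0.19362 / 0.98716 ≈ 0.1961

PS ≈ 0.196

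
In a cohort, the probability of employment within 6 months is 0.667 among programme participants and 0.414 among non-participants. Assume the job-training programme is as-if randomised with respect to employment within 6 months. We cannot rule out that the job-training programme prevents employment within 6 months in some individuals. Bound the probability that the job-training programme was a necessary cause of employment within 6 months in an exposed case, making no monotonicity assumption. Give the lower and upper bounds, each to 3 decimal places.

Let p₁ = 0.667, p₀ = 0.414.
Under exogeneity alone the bounds on PN are max{0,(p₁−p₀)/p₁} ≤ PN ≤ min{1,(1−p₀)/p₁}.
  lower = (p₁ − p₀)/p₁ = 0.253 / 0.667 ≈ 0.3793
  upper = min{1, (1 − p₀)/p₁} = 0.586 / 0.667 ≈ 0.8786

0.379 ≤ PN ≤ 0.879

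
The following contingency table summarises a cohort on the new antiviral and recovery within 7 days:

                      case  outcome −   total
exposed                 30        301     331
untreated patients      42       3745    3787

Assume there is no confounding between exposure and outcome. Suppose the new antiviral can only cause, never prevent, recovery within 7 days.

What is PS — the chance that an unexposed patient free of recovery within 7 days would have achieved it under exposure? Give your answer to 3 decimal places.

p₁ = P(outcome | exposed) = 30/331 = 0.090634
p₀ = P(outcome | unexposed) = 42/3787 = 0.011091
Under exogeneity and monotonicity, PS = (p₁ − p₀) / (1 − p₀).
PS = (0.090634 − 0.011091) / (1 − 0.011091) = 0.079544 / 0.98891 ≈ 0.0804

PS ≈ 0.080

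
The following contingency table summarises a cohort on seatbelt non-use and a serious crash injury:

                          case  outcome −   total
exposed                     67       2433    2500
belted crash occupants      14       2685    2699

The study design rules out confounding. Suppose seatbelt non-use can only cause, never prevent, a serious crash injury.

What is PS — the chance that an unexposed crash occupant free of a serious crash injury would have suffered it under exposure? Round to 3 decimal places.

PS ≈ 0.022

p₁ = P(outcome | exposed) = 67/2500 = 0.0268
p₀ = P(outcome | unexposed) = 14/2699 = 0.0051871
Under exogeneity and monotonicity, PS = (p₁ − p₀)/(1 − p₀).
PS = (0.0268 − 0.0051871) / 0.99481 ≈ 0.0217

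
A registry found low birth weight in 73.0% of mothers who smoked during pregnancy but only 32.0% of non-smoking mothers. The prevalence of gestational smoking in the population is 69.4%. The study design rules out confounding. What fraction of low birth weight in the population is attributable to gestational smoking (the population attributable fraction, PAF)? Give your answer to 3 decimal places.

PAF ≈ 0.471

p₁ = 0.73, p₀ = 0.32.
Overall risk P(Y=1) = π·p₁ + (1−π)·p₀ = 0.694×0.73 + 0.306×0.32 = 0.60454.
Under exogeneity, PAF = [P(Y=1) − p₀] / P(Y=1).
PAF = (0.60454 − 0.32) / 0.60454 ≈ 0.4707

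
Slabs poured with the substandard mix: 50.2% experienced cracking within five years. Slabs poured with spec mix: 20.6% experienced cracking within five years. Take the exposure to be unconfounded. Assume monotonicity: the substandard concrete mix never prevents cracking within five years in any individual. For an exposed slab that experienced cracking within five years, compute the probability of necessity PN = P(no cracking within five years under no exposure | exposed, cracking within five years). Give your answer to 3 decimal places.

PN ≈ 0.590

p₁ = 0.502, p₀ = 0.206.
Under exogeneity and monotonicity, PN = (p₁ − p₀) / p₁.
PN = (0.502 − 0.206) / 0.502 = 0.296 / 0.502 ≈ 0.5896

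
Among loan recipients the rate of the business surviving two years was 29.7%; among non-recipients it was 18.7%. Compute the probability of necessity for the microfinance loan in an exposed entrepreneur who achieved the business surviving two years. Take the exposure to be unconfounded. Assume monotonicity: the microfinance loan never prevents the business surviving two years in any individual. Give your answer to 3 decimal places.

p₁ = 0.297, p₀ = 0.187.
Under exogeneity and monotonicity, PN = (p₁ − p₀) / p₁.
PN = (0.297 − 0.187) / 0.297 = 0.11 / 0.297 ≈ 0.3704

PN ≈ 0.370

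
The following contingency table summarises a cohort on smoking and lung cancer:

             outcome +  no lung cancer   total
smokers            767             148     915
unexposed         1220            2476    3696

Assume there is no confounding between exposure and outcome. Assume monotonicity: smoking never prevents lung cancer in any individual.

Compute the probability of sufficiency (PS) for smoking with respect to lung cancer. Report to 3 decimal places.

p₁ = P(outcome | exposed) = 767/915 = 0.83825
p₀ = P(outcome | unexposed) = 1220/3696 = 0.33009
Under exogeneity and monotonicity, PS = (p₁ − p₀) / (1 − p₀).
PS = (0.83825 − 0.33009) / (1 − 0.33009) = 0.50816 / 0.66991 ≈ 0.7586

PS ≈ 0.759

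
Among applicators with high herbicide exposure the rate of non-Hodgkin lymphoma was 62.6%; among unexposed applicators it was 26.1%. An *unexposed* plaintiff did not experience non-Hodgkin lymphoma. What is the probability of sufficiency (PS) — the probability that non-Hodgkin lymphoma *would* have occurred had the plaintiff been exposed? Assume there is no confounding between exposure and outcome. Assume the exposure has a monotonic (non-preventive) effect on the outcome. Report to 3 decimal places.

PS ≈ 0.494

p₁ = 0.626, p₀ = 0.261.
Under exogeneity and monotonicity, PS = (p₁ − p₀) / (1 − p₀).
PS = (0.626 − 0.261) / (1 − 0.261) = 0.365 / 0.739 ≈ 0.4939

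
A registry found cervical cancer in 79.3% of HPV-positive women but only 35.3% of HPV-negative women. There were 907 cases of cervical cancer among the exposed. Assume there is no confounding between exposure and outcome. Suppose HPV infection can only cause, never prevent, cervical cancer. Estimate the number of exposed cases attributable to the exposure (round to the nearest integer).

about 503 cases

p₁ = 0.793, p₀ = 0.353.
PN = (p₁ − p₀)/p₁ = (0.793 − 0.353) / 0.793 ≈ 0.55485.
Attributable cases ≈ PN × (exposed cases) = 0.55485 × 907 ≈ 503.25.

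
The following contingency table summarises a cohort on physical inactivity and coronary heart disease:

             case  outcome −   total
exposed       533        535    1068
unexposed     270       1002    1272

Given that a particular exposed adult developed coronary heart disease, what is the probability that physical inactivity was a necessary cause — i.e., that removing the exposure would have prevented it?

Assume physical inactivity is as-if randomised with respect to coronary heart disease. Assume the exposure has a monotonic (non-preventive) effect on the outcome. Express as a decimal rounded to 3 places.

PN ≈ 0.575

p₁ = P(outcome | exposed) = 533/1068 = 0.49906
p₀ = P(outcome | unexposed) = 270/1272 = 0.21226
Under exogeneity and monotonicity, PN = (p₁ − p₀) / p₁.
PN = (0.49906 − 0.21226) / 0.49906 = 0.2868 / 0.49906 ≈ 0.5747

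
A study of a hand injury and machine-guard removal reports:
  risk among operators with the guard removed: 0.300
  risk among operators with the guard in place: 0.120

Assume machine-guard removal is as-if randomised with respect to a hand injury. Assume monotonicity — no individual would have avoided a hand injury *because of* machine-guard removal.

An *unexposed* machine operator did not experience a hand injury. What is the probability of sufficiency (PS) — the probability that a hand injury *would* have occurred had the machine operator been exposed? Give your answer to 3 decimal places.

Let p₁ = 0.3, p₀ = 0.12.
Under exogeneity and monotonicity, PS = (p₁ − p₀) / (1 − p₀).
PS = (0.3 − 0.12) / (1 − 0.12) = 0.18 / 0.88 ≈ 0.2045

PS ≈ 0.205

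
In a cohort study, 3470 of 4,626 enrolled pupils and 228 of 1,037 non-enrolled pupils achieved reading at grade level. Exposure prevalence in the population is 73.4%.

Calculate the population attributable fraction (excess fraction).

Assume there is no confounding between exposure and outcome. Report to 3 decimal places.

PAF ≈ 0.639

p₁ = P(outcome | exposed) = 3470/4626 = 0.75011
p₀ = P(outcome | unexposed) = 228/1037 = 0.21986
Overall risk P(Y=1) = π·p₁ + (1−π)·p₀ = 0.734×0.75011 + 0.266×0.21986 = 0.60906.
Under exogeneity, PAF = [P(Y=1) − p₀] / P(Y=1).
PAF = (0.60906 − 0.21986) / 0.60906 ≈ 0.6390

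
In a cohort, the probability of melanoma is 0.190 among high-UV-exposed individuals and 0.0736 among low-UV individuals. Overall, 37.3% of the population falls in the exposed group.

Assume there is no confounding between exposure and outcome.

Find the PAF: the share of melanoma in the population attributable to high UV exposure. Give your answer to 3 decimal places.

PAF ≈ 0.371

Let p₁ = 0.19, p₀ = 0.0736.
Overall risk P(Y=1) = π·p₁ + (1−π)·p₀ = 0.373×0.19 + 0.627×0.0736 = 0.11702.
Under exogeneity, PAF = [P(Y=1) − p₀] / P(Y=1).
PAF = (0.11702 − 0.0736) / 0.11702 ≈ 0.3710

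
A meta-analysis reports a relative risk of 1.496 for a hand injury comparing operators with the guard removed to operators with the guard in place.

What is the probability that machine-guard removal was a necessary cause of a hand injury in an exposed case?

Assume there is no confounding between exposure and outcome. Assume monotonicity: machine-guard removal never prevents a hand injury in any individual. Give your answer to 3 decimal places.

PN ≈ 0.332

Under exogeneity and monotonicity, PN = (RR − 1) / RR = 1 − 1/RR.
PN = (1.496 − 1) / 1.496 = 0.496 / 1.496 ≈ 0.3316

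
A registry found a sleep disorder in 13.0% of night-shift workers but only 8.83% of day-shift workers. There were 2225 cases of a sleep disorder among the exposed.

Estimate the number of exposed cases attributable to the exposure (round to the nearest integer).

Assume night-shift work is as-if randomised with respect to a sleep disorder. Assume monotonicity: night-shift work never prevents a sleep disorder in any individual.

p₁ = 0.13, p₀ = 0.0883.
PN = (p₁ − p₀)/p₁ = (0.13 − 0.0883) / 0.13 ≈ 0.32077.
Attributable cases ≈ PN × (exposed cases) = 0.32077 × 2225 ≈ 713.71.

about 714 cases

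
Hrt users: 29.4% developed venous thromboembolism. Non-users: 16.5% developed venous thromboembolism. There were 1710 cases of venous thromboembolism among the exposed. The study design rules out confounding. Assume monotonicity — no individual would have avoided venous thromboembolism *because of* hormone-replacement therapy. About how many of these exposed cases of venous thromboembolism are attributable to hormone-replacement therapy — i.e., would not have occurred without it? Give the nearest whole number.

about 750 cases

p₁ = 0.294, p₀ = 0.165.
PN = (p₁ − p₀)/p₁ = (0.294 − 0.165) / 0.294 ≈ 0.43878.
Attributable cases ≈ PN × (exposed cases) = 0.43878 × 1710 ≈ 750.31.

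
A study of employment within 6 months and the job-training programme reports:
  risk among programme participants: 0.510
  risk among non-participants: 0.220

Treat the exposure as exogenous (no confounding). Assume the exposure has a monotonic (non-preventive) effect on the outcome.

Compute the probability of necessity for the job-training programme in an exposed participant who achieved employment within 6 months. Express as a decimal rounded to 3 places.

PN ≈ 0.569

Let p₁ = 0.51, p₀ = 0.22.
Under exogeneity and monotonicity, PN = (p₁ − p₀) / p₁.
PN = (0.51 − 0.22) / 0.51 = 0.29 / 0.51 ≈ 0.5686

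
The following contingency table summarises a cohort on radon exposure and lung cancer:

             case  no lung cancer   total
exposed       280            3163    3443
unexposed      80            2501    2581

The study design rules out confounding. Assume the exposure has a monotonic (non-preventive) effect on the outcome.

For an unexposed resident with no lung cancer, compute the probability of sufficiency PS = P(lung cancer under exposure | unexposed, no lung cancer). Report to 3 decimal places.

PS ≈ 0.052

p₁ = P(outcome | exposed) = 280/3443 = 0.081324
p₀ = P(outcome | unexposed) = 80/2581 = 0.030996
Under exogeneity and monotonicity, PS = (p₁ − p₀)/(1 − p₀).
PS = (0.081324 − 0.030996) / 0.969 ≈ 0.0519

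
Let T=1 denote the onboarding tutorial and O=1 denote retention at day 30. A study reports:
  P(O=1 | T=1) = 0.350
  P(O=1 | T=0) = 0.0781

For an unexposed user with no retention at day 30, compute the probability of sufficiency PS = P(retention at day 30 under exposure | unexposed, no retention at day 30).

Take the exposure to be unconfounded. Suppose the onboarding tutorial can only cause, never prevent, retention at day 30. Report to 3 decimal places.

Let p₁ = 0.35, p₀ = 0.0781.
Under exogeneity and monotonicity, PS = (p₁ − p₀) / (1 − p₀).
PS = (0.35 − 0.0781) / (1 − 0.0781) = 0.2719 / 0.9219 ≈ 0.2949

PS ≈ 0.295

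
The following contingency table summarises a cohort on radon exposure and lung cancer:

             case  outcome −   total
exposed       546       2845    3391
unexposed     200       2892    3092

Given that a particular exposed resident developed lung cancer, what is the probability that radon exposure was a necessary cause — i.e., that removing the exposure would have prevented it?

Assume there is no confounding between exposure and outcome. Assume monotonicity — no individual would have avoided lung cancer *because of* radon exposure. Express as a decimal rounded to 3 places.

p₁ = P(outcome | exposed) = 546/3391 = 0.16101
p₀ = P(outcome | unexposed) = 200/3092 = 0.064683
Under exogeneity and monotonicity, PN = (p₁ − p₀)/p₁.
PN = (0.16101 − 0.064683) / 0.16101 ≈ 0.5983

PN ≈ 0.598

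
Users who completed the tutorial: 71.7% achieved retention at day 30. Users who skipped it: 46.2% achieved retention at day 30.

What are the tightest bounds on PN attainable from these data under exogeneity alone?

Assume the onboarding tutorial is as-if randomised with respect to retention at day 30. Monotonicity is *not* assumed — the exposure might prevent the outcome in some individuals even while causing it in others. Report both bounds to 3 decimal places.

p₁ = 0.717, p₀ = 0.462.
Under exogeneity alone the bounds on PN are max{0,(p₁−p₀)/p₁} ≤ PN ≤ min{1,(1−p₀)/p₁}.
  lower = (p₁ − p₀)/p₁ = 0.255 / 0.717 ≈ 0.3556
  upper = min{1, (1 − p₀)/p₁} = 0.538 / 0.717 ≈ 0.7503

0.356 ≤ PN ≤ 0.750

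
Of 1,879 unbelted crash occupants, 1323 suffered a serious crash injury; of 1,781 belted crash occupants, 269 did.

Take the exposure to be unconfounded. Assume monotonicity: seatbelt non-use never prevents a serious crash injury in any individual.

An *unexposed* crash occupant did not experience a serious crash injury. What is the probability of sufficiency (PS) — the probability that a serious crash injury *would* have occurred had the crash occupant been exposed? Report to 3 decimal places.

PS ≈ 0.651

p₁ = P(outcome | exposed) = 1323/1879 = 0.7041
p₀ = P(outcome | unexposed) = 269/1781 = 0.15104
Under exogeneity and monotonicity, PS = (p₁ − p₀) / (1 − p₀).
PS = (0.7041 − 0.15104) / (1 − 0.15104) = 0.55306 / 0.84896 ≈ 0.6515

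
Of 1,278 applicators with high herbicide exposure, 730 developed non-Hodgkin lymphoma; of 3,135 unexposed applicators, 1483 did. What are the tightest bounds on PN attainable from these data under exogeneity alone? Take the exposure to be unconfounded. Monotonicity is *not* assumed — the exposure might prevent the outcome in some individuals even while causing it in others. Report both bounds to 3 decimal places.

p₁ = P(outcome | exposed) = 730/1278 = 0.57121
p₀ = P(outcome | unexposed) = 1483/3135 = 0.47305
Under exogeneity alone the bounds on PN are max{0,(p₁−p₀)/p₁} ≤ PN ≤ min{1,(1−p₀)/p₁}.
  lower = (p₁ − p₀)/p₁ = 0.098159 / 0.57121 ≈ 0.1718
  upper = min{1, (1 − p₀)/p₁} = 0.52695 / 0.57121 ≈ 0.9225

0.172 ≤ PN ≤ 0.923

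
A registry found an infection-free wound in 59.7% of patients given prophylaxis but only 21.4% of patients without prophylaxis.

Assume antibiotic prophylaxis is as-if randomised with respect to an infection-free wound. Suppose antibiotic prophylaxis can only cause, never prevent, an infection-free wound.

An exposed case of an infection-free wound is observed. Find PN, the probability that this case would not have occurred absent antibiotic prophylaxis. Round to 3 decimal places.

p₁ = 0.597, p₀ = 0.214.
Under exogeneity and monotonicity, PN = (p₁ − p₀) / p₁.
PN = (0.597 − 0.214) / 0.597 = 0.383 / 0.597 ≈ 0.6415

PN ≈ 0.642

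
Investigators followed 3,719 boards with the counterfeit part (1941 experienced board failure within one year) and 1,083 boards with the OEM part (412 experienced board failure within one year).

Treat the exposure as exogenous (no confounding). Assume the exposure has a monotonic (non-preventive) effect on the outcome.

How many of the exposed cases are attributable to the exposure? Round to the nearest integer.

p₁ = P(outcome | exposed) = 1941/3719 = 0.52191
p₀ = P(outcome | unexposed) = 412/1083 = 0.38042
PN = (p₁ − p₀)/p₁ = (0.52191 − 0.38042) / 0.52191 ≈ 0.27110.
Attributable cases ≈ PN × (exposed cases) = 0.27110 × 1941 ≈ 526.20.

about 526 cases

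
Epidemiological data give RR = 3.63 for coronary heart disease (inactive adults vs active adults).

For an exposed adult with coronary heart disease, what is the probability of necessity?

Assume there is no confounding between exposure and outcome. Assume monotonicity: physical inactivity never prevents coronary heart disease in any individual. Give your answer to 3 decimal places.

Under exogeneity and monotonicity, PN = (RR − 1) / RR = 1 − 1/RR.
PN = (3.63 − 1) / 3.63 = 2.63 / 3.63 ≈ 0.7245

PN ≈ 0.725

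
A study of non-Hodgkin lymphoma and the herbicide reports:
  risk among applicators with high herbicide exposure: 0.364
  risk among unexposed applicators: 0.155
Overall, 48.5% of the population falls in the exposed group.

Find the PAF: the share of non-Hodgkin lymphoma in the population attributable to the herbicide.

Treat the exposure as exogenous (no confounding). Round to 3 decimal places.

PAF ≈ 0.395

Let p₁ = 0.364, p₀ = 0.155.
Overall risk P(Y=1) = π·p₁ + (1−π)·p₀ = 0.485×0.364 + 0.515×0.155 = 0.25637.
Under exogeneity, PAF = [P(Y=1) − p₀] / P(Y=1).
PAF = (0.25637 − 0.155) / 0.25637 ≈ 0.3954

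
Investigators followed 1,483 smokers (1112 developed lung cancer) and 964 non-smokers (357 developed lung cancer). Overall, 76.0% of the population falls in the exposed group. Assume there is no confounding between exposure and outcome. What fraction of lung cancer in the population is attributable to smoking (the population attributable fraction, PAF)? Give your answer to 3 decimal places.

PAF ≈ 0.438

p₁ = P(outcome | exposed) = 1112/1483 = 0.74983
p₀ = P(outcome | unexposed) = 357/964 = 0.37033
Overall risk P(Y=1) = π·p₁ + (1−π)·p₀ = 0.76×0.74983 + 0.24×0.37033 = 0.65875.
Under exogeneity, PAF = [P(Y=1) − p₀] / P(Y=1).
PAF = (0.65875 − 0.37033) / 0.65875 ≈ 0.4378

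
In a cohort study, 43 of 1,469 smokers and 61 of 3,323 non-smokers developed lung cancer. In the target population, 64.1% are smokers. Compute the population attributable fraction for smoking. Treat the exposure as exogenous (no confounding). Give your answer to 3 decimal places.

PAF ≈ 0.276

p₁ = P(outcome | exposed) = 43/1469 = 0.029272
p₀ = P(outcome | unexposed) = 61/3323 = 0.018357
Overall risk P(Y=1) = π·p₁ + (1−π)·p₀ = 0.641×0.029272 + 0.359×0.018357 = 0.025353.
Under exogeneity, PAF = [P(Y=1) − p₀] / P(Y=1).
PAF = (0.025353 − 0.018357) / 0.025353 ≈ 0.2760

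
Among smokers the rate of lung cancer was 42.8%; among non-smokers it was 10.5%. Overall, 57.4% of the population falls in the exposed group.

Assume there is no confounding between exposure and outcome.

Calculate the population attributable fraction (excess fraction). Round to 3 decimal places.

PAF ≈ 0.638

p₁ = 0.428, p₀ = 0.105.
Overall risk P(Y=1) = π·p₁ + (1−π)·p₀ = 0.574×0.428 + 0.426×0.105 = 0.2904.
Under exogeneity, PAF = [P(Y=1) − p₀] / P(Y=1).
PAF = (0.2904 − 0.105) / 0.2904 ≈ 0.6384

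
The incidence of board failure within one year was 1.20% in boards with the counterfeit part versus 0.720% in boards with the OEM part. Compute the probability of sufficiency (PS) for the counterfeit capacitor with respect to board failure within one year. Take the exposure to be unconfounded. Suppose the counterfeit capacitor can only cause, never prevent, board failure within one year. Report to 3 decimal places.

p₁ = 0.012, p₀ = 0.0072.
Under exogeneity and monotonicity, PS = (p₁ − p₀) / (1 − p₀).
PS = (0.012 − 0.0072) / (1 − 0.0072) = 0.0048 / 0.9928 ≈ 0.0048

PS ≈ 0.005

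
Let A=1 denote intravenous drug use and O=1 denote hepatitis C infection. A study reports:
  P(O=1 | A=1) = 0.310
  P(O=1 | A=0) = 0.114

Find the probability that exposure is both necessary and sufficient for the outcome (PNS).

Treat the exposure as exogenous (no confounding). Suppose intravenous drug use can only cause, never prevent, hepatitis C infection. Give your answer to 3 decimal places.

Let p₁ = 0.31, p₀ = 0.114.
Under exogeneity and monotonicity, PNS = p₁ − p₀.
PNS = 0.31 − 0.114 = 0.196

PNS ≈ 0.196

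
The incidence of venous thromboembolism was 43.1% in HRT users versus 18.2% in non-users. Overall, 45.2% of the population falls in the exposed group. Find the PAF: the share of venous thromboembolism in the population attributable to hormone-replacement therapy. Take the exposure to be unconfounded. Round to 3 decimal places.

PAF ≈ 0.382

p₁ = 0.431, p₀ = 0.182.
Overall risk P(Y=1) = π·p₁ + (1−π)·p₀ = 0.452×0.431 + 0.548×0.182 = 0.29455.
Under exogeneity, PAF = [P(Y=1) − p₀] / P(Y=1).
PAF = (0.29455 − 0.182) / 0.29455 ≈ 0.3821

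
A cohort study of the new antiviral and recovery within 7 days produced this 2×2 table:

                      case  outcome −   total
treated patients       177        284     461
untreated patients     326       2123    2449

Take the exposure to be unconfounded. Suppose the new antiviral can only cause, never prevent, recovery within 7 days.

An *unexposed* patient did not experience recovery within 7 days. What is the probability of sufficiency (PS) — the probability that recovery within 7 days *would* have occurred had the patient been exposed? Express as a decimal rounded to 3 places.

p₁ = P(outcome | exposed) = 177/461 = 0.38395
p₀ = P(outcome | unexposed) = 326/2449 = 0.13312
Under exogeneity and monotonicity, PS = (p₁ − p₀) / (1 − p₀).
PS = (0.38395 − 0.13312) / (1 − 0.13312) = 0.25083 / 0.86688 ≈ 0.2893

PS ≈ 0.289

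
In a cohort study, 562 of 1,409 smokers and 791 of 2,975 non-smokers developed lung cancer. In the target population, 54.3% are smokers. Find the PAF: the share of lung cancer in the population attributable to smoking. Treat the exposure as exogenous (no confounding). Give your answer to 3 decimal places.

PAF ≈ 0.214

p₁ = P(outcome | exposed) = 562/1409 = 0.39886
p₀ = P(outcome | unexposed) = 791/2975 = 0.26588
Overall risk P(Y=1) = π·p₁ + (1−π)·p₀ = 0.543×0.39886 + 0.457×0.26588 = 0.33809.
Under exogeneity, PAF = [P(Y=1) − p₀] / P(Y=1).
PAF = (0.33809 − 0.26588) / 0.33809 ≈ 0.2136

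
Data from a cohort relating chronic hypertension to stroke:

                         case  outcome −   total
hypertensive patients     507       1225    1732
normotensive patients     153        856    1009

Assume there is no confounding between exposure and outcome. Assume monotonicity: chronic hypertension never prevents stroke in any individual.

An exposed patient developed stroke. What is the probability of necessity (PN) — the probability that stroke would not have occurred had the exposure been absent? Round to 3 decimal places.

PN ≈ 0.482

p₁ = P(outcome | exposed) = 507/1732 = 0.29273
p₀ = P(outcome | unexposed) = 153/1009 = 0.15164
Under exogeneity and monotonicity, PN = (p₁ − p₀)/p₁.
PN = (0.29273 − 0.15164) / 0.29273 ≈ 0.4820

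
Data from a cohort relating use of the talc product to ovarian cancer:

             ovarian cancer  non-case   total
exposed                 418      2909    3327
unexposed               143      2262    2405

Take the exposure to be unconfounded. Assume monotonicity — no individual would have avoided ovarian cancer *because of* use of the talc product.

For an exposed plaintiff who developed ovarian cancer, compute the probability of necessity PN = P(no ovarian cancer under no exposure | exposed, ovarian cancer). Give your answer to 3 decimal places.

PN ≈ 0.527

p₁ = P(outcome | exposed) = 418/3327 = 0.12564
p₀ = P(outcome | unexposed) = 143/2405 = 0.059459
Under exogeneity and monotonicity, PN = (p₁ − p₀)/p₁.
PN = (0.12564 − 0.059459) / 0.12564 ≈ 0.5267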